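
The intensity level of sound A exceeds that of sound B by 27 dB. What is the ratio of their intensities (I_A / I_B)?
I_A/I_B = 10^(Δβ/10) = 501.2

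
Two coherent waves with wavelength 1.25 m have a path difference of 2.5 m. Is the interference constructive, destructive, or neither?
constructive — path difference = 2λ, a whole number of wavelengths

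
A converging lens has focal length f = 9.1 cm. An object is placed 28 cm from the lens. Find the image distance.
1/di = 1/f − 1/do → di = 13.48 cm (real image)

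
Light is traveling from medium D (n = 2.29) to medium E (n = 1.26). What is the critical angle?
θc = arcsin(n₂/n₁) = 33.38°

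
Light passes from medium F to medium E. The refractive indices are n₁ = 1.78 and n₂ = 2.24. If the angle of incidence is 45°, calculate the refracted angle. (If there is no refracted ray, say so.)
sin θ₂ = (n₁/n₂)·sin θ₁ = 0.5619 → θ₂ = 34.19°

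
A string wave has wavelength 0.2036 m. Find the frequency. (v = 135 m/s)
f = v/λ = 663.1 Hz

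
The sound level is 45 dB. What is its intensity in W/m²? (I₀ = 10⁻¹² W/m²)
I = I₀·10^(β/10) = 3.16 × 10⁻⁸ W/m²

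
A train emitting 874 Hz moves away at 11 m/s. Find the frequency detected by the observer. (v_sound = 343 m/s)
f_obs = f·v/(v + v_s) = 846.8 Hz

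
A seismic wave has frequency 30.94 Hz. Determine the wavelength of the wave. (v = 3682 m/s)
λ = v/f = 119 m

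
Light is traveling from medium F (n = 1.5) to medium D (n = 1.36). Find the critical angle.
θc = arcsin(n₂/n₁) = 65.05°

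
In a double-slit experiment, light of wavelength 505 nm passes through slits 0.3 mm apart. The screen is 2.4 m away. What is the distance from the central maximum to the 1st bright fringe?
y = mλL/d = 4.04 mm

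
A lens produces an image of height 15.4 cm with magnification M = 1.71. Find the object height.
ho = |hi|/|M| = 9.006 cm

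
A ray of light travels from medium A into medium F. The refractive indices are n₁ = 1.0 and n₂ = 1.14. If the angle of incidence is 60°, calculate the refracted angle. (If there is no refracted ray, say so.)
sin θ₂ = (n₁/n₂)·sin θ₁ = 0.7597 → θ₂ = 49.44°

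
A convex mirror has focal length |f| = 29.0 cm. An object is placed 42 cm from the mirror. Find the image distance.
f = −29.0 cm (convex); 1/di = 1/f − 1/do → di = -17.15 cm (virtual image, behind mirror)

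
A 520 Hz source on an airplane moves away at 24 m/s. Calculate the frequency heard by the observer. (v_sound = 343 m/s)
f_obs = f·v/(v + v_s) = 486 Hz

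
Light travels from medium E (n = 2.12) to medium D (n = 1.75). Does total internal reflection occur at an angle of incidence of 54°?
θc = arcsin(n₂/n₁) = 55.64°; 54° < θc, so no — the ray refracts.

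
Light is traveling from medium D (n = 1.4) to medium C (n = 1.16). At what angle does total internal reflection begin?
θc = arcsin(n₂/n₁) = 55.95°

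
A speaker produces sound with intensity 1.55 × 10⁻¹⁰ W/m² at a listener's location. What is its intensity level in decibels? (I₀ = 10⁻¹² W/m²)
β = 10·log₁₀(I/I₀) = 21.9 dB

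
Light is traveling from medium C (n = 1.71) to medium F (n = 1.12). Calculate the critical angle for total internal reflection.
θc = arcsin(n₂/n₁) = 40.92°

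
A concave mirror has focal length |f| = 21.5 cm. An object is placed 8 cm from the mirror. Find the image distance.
f = +21.5 cm (concave); 1/di = 1/f − 1/do → di = -12.74 cm (virtual image, behind mirror)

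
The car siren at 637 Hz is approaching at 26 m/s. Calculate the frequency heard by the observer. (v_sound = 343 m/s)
f_obs = f·v/(v − v_s) = 689.2 Hz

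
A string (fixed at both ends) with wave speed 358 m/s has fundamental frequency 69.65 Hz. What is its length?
L = v/(2f₁) = 2.57 m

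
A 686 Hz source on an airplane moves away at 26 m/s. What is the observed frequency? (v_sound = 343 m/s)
f_obs = f·v/(v + v_s) = 637.7 Hz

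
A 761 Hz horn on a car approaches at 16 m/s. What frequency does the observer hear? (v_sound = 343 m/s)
f_obs = f·v/(v − v_s) = 798.2 Hz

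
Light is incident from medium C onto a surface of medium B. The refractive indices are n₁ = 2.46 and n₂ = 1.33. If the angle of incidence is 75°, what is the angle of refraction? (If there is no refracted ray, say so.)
sin θ₂ = (n₁/n₂)·sin θ₁ = 1.787 > 1, so there is no refracted ray — the light undergoes total internal reflection.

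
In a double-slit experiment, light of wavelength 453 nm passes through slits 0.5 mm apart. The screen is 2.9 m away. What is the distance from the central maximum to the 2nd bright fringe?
y = mλL/d = 5.255 mm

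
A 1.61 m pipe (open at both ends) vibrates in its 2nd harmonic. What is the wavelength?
λₙ = 2L/n = 1.61 m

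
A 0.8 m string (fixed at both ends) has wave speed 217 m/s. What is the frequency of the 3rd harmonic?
fₙ = nv/(2L) = 406.9 Hz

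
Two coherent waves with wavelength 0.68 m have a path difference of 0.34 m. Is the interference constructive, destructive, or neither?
destructive — path difference = 0.5λ, an odd multiple of λ/2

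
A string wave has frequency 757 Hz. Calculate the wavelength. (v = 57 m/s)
λ = v/f = 0.0753 m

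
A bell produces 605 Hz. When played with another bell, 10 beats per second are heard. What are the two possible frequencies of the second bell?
f₂ = 605 ± 10 Hz → 615 Hz or 595 Hz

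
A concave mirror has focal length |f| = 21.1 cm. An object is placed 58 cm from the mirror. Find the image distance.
f = +21.1 cm (concave); 1/di = 1/f − 1/do → di = 33.17 cm (real image, in front of mirror)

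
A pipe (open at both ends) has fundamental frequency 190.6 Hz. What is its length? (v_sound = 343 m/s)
L = v/(2f₁) = 0.8998 m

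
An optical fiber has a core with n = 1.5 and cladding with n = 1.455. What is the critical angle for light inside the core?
θc = arcsin(n_cladding/n_core) = 75.93°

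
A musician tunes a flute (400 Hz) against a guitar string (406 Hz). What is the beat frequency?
6 Hz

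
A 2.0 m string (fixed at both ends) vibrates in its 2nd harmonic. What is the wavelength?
λₙ = 2L/n = 2 m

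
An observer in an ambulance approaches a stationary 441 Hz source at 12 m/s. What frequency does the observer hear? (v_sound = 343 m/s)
f_obs = f·(v + v_o)/v = 456.4 Hz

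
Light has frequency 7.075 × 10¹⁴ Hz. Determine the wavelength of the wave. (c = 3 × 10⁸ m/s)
λ = c/f = 424 nm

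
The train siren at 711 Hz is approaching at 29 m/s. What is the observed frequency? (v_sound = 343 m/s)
f_obs = f·v/(v − v_s) = 776.7 Hz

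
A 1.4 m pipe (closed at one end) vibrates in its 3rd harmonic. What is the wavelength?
λₙ = 4L/n = 1.867 m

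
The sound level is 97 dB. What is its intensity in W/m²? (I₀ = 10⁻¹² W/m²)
I = I₀·10^(β/10) = 5.01 × 10⁻³ W/m²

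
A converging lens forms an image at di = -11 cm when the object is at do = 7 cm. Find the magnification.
M = −di/do = 1.571 (upright image)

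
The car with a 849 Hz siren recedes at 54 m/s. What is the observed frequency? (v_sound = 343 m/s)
f_obs = f·v/(v + v_s) = 733.5 Hz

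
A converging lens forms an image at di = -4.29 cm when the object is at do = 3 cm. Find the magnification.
M = −di/do = 1.43 (upright image)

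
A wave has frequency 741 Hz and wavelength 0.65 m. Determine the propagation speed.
v = fλ = 481.7 m/s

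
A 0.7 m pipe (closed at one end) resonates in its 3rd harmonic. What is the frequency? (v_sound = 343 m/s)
fₙ = nv/(4L) = 367.5 Hz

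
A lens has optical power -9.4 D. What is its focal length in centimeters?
f = 1/P = -10.64 cm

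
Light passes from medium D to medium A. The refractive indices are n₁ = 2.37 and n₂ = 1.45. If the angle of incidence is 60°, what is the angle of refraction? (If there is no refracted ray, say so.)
sin θ₂ = (n₁/n₂)·sin θ₁ = 1.416 > 1, so there is no refracted ray — the light undergoes total internal reflection.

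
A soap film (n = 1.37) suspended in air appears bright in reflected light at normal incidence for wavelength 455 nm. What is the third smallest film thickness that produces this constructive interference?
2nt = (m − ½)λ with m = 3 → t = (m − ½)λ/(2n) = 415.1 nm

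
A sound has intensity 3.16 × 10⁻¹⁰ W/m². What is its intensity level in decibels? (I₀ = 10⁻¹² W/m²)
β = 10·log₁₀(I/I₀) = 25 dB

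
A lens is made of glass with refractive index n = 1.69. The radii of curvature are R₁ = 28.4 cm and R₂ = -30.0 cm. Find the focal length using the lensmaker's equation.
1/f = (n − 1)(1/R₁ − 1/R₂) → f = 21.14 cm (converging lens)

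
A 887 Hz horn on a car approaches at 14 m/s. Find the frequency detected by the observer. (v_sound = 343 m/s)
f_obs = f·v/(v − v_s) = 924.7 Hz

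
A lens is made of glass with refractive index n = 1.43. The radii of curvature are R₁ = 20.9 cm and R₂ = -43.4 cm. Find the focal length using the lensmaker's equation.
1/f = (n − 1)(1/R₁ − 1/R₂) → f = 32.81 cm (converging lens)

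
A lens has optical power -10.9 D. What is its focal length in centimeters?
f = 1/P = -9.174 cm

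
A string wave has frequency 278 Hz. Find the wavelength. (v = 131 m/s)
λ = v/f = 0.4712 m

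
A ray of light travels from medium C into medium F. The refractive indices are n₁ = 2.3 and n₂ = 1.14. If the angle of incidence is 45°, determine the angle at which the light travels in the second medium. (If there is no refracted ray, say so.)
sin θ₂ = (n₁/n₂)·sin θ₁ = 1.427 > 1, so there is no refracted ray — the light undergoes total internal reflection.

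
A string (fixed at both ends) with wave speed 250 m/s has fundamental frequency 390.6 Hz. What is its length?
L = v/(2f₁) = 0.32 m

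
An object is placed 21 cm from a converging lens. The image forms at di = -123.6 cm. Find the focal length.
1/f = 1/do + 1/di → f = 25.3 cm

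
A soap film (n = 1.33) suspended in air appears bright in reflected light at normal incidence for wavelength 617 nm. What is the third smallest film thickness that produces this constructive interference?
2nt = (m − ½)λ with m = 3 → t = (m − ½)λ/(2n) = 579.9 nm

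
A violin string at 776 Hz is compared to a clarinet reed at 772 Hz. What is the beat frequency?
4 Hz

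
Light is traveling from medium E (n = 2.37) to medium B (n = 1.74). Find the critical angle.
θc = arcsin(n₂/n₁) = 47.24°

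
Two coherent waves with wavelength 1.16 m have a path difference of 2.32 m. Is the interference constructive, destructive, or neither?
constructive — path difference = 2λ, a whole number of wavelengths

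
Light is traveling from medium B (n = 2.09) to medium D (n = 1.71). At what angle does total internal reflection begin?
θc = arcsin(n₂/n₁) = 54.9°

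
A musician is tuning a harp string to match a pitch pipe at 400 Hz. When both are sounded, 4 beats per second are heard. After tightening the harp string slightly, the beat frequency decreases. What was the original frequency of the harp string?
396 Hz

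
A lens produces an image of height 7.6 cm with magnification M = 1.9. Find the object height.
ho = |hi|/|M| = 4 cm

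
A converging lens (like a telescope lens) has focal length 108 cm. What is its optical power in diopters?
P = 1/f = 0.9259 D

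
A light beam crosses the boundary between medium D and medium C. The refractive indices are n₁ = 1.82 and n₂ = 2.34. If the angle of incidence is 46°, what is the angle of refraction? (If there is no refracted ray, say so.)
sin θ₂ = (n₁/n₂)·sin θ₁ = 0.5595 → θ₂ = 34.02°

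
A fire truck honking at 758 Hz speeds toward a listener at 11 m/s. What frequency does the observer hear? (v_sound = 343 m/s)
f_obs = f·v/(v − v_s) = 783.1 Hz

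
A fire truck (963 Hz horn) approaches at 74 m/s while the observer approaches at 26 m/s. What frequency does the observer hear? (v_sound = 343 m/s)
f_obs = f·(v + v_o)/(v − v_s) = 1321 Hz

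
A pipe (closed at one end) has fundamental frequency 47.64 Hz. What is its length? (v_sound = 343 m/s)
L = v/(4f₁) = 1.8 m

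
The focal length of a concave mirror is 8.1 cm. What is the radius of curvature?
R = 2|f| = 16.2 cm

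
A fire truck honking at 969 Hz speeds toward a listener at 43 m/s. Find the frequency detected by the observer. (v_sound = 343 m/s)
f_obs = f·v/(v − v_s) = 1108 Hz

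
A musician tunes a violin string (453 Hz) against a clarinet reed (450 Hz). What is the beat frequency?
3 Hz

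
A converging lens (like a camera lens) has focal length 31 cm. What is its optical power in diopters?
P = 1/f = 3.226 D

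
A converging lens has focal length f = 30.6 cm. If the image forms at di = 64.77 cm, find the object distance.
1/do = 1/f − 1/di → do = 58 cm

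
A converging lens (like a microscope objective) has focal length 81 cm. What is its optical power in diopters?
P = 1/f = 1.235 D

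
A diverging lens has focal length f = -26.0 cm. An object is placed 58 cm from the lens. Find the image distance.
1/di = 1/f − 1/do → di = -17.95 cm (virtual image)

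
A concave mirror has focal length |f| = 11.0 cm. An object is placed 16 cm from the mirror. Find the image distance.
f = +11.0 cm (concave); 1/di = 1/f − 1/do → di = 35.2 cm (real image, in front of mirror)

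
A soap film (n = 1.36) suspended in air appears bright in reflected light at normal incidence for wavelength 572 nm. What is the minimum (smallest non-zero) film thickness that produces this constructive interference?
2nt = (m − ½)λ with m = 1 → t = (m − ½)λ/(2n) = 105.1 nm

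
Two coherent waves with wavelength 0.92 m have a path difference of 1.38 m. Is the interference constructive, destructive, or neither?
destructive — path difference = 1.5λ, an odd multiple of λ/2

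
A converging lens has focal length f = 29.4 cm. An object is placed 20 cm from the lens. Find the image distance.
1/di = 1/f − 1/do → di = -62.55 cm (virtual image)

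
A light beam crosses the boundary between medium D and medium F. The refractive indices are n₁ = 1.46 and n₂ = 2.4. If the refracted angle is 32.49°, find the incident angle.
sin θ₁ = (n₂/n₁)·sin θ₂ → θ₁ = 62.01°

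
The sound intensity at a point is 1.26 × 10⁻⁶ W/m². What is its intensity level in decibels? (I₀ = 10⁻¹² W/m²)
β = 10·log₁₀(I/I₀) = 61 dB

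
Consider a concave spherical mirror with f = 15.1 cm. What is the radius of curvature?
R = 2|f| = 30.2 cm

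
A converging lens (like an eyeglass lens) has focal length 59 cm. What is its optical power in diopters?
P = 1/f = 1.695 D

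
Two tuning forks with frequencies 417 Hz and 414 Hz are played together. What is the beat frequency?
3 Hz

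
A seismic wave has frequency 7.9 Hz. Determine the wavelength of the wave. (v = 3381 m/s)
λ = v/f = 428 m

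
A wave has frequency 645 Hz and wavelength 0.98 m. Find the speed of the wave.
v = fλ = 632.1 m/s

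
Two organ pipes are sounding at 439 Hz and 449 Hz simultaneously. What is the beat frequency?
10 Hz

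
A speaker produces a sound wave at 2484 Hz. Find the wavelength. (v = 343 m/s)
λ = v/f = 0.1381 m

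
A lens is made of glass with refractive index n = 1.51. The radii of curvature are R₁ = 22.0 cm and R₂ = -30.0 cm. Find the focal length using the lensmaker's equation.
1/f = (n − 1)(1/R₁ − 1/R₂) → f = 24.89 cm (converging lens)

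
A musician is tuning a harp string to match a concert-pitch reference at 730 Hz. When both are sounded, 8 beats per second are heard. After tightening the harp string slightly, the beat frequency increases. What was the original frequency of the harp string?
738 Hz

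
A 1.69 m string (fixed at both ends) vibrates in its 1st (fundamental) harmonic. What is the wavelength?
λₙ = 2L/n = 3.38 m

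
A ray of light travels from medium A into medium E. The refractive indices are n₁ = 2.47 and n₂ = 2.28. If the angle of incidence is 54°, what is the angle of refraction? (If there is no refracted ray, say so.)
sin θ₂ = (n₁/n₂)·sin θ₁ = 0.8764 → θ₂ = 61.22°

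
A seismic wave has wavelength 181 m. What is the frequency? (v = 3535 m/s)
f = v/λ = 19.53 Hz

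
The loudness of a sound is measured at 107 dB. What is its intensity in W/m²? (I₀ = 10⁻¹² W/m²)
I = I₀·10^(β/10) = 5.01 × 10⁻² W/m²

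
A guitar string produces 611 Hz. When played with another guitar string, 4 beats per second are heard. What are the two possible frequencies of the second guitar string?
f₂ = 611 ± 4 Hz → 615 Hz or 607 Hz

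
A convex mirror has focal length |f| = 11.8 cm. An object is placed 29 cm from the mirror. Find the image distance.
f = −11.8 cm (convex); 1/di = 1/f − 1/do → di = -8.387 cm (virtual image, behind mirror)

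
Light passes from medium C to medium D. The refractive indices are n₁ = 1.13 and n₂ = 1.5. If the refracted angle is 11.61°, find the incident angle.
sin θ₁ = (n₂/n₁)·sin θ₂ → θ₁ = 15.49°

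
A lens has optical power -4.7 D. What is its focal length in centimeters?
f = 1/P = -21.28 cm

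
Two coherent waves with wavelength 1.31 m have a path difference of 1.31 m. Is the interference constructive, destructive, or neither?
constructive — path difference = 1λ, a whole number of wavelengths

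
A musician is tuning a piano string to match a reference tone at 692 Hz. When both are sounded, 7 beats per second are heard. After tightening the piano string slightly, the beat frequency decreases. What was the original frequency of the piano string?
685 Hz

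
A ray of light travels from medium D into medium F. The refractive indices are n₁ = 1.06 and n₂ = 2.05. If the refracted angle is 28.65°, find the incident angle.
sin θ₁ = (n₂/n₁)·sin θ₂ → θ₁ = 68.01°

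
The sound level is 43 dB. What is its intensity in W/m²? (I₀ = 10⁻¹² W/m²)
I = I₀·10^(β/10) = 2.00 × 10⁻⁸ W/m²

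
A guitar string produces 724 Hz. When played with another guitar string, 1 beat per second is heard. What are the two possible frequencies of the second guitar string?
f₂ = 724 ± 1 Hz → 725 Hz or 723 Hz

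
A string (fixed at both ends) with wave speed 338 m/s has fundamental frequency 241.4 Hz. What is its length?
L = v/(2f₁) = 0.7001 m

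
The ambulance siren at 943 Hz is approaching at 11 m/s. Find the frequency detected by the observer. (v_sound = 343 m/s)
f_obs = f·v/(v − v_s) = 974.2 Hz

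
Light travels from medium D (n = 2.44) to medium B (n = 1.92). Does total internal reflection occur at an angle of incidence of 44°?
θc = arcsin(n₂/n₁) = 51.9°; 44° < θc, so no — the ray refracts.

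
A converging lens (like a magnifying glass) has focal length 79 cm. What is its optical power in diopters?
P = 1/f = 1.266 D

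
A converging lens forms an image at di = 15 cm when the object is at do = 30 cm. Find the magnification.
M = −di/do = -0.5 (inverted image)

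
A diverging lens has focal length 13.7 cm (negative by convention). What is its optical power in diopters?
P = 1/f = -7.299 D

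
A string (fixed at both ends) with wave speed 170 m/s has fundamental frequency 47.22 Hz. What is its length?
L = v/(2f₁) = 1.8 m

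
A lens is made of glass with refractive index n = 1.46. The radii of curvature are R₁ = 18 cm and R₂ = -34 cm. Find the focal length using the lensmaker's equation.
1/f = (n − 1)(1/R₁ − 1/R₂) → f = 25.59 cm (converging lens)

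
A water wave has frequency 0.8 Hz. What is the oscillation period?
T = 1/f = 1.25 s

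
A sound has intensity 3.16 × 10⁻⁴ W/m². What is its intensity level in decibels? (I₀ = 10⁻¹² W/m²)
β = 10·log₁₀(I/I₀) = 85 dB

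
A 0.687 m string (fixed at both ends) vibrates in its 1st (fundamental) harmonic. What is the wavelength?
λₙ = 2L/n = 1.374 m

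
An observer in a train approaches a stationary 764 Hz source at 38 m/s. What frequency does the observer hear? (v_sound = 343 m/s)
f_obs = f·(v + v_o)/v = 848.6 Hz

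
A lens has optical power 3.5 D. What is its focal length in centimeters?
f = 1/P = 28.57 cm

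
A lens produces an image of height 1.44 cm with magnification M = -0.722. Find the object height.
ho = |hi|/|M| = 1.994 cm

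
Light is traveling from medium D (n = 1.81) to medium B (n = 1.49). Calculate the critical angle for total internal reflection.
θc = arcsin(n₂/n₁) = 55.41°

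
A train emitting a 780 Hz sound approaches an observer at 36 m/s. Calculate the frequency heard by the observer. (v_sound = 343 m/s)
f_obs = f·v/(v − v_s) = 871.5 Hz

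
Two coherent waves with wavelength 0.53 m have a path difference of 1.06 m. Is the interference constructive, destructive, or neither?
constructive — path difference = 2λ, a whole number of wavelengths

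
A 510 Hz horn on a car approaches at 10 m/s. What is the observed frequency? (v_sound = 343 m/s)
f_obs = f·v/(v − v_s) = 525.3 Hz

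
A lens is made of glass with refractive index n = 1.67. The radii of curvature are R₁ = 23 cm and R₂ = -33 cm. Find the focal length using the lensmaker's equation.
1/f = (n − 1)(1/R₁ − 1/R₂) → f = 20.23 cm (converging lens)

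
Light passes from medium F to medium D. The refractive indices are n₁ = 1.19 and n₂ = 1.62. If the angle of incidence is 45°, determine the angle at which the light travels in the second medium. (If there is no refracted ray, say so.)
sin θ₂ = (n₁/n₂)·sin θ₁ = 0.5194 → θ₂ = 31.29°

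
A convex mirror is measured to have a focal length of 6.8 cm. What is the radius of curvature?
R = 2|f| = 13.6 cm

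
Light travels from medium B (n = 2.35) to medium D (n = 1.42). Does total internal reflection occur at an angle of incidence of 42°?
θc = arcsin(n₂/n₁) = 37.18°; 42° > θc, so yes — total internal reflection.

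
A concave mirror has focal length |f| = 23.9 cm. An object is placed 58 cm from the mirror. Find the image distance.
f = +23.9 cm (concave); 1/di = 1/f − 1/do → di = 40.65 cm (real image, in front of mirror)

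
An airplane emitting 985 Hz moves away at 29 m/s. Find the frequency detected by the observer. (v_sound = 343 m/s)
f_obs = f·v/(v + v_s) = 908.2 Hz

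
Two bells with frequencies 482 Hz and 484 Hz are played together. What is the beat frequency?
2 Hz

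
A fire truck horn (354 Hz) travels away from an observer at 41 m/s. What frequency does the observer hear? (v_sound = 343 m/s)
f_obs = f·v/(v + v_s) = 316.2 Hz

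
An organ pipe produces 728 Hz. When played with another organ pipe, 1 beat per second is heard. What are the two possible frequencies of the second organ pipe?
f₂ = 728 ± 1 Hz → 729 Hz or 727 Hz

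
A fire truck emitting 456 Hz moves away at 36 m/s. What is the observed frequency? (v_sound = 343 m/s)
f_obs = f·v/(v + v_s) = 412.7 Hz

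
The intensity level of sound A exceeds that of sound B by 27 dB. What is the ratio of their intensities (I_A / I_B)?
I_A/I_B = 10^(Δβ/10) = 501.2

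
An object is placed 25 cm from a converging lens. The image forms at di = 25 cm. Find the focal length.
1/f = 1/do + 1/di → f = 12.5 cm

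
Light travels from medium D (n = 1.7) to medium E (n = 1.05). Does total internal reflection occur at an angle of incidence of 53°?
θc = arcsin(n₂/n₁) = 38.14°; 53° > θc, so yes — total internal reflection.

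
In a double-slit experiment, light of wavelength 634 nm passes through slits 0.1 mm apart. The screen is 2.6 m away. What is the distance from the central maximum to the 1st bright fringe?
y = mλL/d = 16.48 mm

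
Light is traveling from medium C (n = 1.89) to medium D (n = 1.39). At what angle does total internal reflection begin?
θc = arcsin(n₂/n₁) = 47.35°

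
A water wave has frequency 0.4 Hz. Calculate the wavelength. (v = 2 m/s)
λ = v/f = 5 m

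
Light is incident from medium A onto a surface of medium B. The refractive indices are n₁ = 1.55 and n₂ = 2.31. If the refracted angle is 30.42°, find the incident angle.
sin θ₁ = (n₂/n₁)·sin θ₂ → θ₁ = 48.99°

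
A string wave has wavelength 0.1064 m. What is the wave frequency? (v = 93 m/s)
f = v/λ = 874.1 Hz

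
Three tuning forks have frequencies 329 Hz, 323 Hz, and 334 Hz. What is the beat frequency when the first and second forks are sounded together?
6 Hz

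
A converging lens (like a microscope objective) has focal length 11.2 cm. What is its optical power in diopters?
P = 1/f = 8.929 D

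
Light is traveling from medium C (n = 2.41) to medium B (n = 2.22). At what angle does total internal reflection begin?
θc = arcsin(n₂/n₁) = 67.1°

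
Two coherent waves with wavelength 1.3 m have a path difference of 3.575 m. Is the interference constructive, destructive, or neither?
neither (partial) — path difference = 2.75λ, neither a whole number of wavelengths nor an odd multiple of λ/2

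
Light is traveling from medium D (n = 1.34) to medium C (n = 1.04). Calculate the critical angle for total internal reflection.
θc = arcsin(n₂/n₁) = 50.91°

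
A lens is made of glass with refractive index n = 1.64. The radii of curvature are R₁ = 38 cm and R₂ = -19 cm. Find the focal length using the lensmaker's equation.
1/f = (n − 1)(1/R₁ − 1/R₂) → f = 19.79 cm (converging lens)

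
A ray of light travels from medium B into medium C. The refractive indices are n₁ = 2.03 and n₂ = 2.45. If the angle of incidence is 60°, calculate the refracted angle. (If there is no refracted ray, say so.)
sin θ₂ = (n₁/n₂)·sin θ₁ = 0.7176 → θ₂ = 45.85°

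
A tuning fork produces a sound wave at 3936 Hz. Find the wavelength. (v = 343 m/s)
λ = v/f = 0.08714 m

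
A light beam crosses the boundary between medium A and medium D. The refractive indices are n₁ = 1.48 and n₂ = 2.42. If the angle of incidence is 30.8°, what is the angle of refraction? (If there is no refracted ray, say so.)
sin θ₂ = (n₁/n₂)·sin θ₁ = 0.3132 → θ₂ = 18.25°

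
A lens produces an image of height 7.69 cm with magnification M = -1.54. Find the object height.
ho = |hi|/|M| = 4.994 cm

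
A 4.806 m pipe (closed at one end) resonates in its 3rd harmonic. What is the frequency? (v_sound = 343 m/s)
fₙ = nv/(4L) = 53.53 Hz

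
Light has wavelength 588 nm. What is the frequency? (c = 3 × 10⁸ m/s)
f = c/λ = 5.102 × 10¹⁴ Hz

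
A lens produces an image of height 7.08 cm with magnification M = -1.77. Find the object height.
ho = |hi|/|M| = 4 cm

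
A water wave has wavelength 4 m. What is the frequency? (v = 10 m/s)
f = v/λ = 2.5 Hz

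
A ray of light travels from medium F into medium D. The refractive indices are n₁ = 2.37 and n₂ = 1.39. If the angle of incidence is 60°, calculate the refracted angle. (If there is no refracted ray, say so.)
sin θ₂ = (n₁/n₂)·sin θ₁ = 1.477 > 1, so there is no refracted ray — the light undergoes total internal reflection.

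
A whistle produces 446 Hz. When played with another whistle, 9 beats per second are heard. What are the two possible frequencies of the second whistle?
f₂ = 446 ± 9 Hz → 455 Hz or 437 Hz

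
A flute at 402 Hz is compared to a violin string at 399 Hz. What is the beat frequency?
3 Hz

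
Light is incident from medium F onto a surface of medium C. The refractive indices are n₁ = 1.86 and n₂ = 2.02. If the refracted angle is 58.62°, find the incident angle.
sin θ₁ = (n₂/n₁)·sin θ₂ → θ₁ = 68°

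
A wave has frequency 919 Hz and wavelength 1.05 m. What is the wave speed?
v = fλ = 965 m/s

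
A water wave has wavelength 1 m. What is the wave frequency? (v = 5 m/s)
f = v/λ = 5 Hz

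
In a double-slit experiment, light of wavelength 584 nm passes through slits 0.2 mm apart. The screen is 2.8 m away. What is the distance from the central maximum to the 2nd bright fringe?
y = mλL/d = 16.35 mm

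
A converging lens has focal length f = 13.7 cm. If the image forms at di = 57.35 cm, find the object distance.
1/do = 1/f − 1/di → do = 18 cm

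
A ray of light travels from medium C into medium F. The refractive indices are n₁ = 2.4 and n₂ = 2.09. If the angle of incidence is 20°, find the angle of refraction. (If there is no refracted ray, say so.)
sin θ₂ = (n₁/n₂)·sin θ₁ = 0.3928 → θ₂ = 23.13°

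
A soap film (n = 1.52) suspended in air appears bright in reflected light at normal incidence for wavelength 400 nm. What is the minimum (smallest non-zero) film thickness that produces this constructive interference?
2nt = (m − ½)λ with m = 1 → t = (m − ½)λ/(2n) = 65.79 nm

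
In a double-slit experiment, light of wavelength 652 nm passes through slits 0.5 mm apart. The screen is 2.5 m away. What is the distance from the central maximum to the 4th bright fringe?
y = mλL/d = 13.04 mm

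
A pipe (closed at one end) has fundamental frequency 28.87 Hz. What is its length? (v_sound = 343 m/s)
L = v/(4f₁) = 2.97 m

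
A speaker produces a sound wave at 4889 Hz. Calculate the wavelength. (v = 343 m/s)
λ = v/f = 0.07016 m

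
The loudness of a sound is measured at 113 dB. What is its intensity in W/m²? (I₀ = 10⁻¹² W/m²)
I = I₀·10^(β/10) = 2.00 × 10⁻¹ W/m²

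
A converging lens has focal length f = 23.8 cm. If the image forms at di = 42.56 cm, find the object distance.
1/do = 1/f − 1/di → do = 53.99 cm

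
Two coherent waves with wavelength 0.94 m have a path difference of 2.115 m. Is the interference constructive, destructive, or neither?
neither (partial) — path difference = 2.25λ, neither a whole number of wavelengths nor an odd multiple of λ/2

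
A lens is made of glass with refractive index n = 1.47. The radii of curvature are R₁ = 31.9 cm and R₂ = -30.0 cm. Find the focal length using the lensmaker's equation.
1/f = (n − 1)(1/R₁ − 1/R₂) → f = 32.89 cm (converging lens)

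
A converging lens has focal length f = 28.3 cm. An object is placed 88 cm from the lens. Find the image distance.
1/di = 1/f − 1/do → di = 41.72 cm (real image)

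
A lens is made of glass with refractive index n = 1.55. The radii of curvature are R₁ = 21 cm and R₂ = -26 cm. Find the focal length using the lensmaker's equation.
1/f = (n − 1)(1/R₁ − 1/R₂) → f = 21.12 cm (converging lens)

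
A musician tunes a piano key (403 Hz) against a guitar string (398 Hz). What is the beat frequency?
5 Hz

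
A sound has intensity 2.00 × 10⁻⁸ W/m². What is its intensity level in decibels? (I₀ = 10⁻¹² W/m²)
β = 10·log₁₀(I/I₀) = 43.01 dB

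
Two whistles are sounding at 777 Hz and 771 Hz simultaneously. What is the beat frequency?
6 Hz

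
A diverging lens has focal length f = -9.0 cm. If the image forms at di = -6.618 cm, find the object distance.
1/do = 1/f − 1/di → do = 25.01 cm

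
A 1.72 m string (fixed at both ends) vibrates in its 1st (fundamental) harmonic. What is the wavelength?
λₙ = 2L/n = 3.44 m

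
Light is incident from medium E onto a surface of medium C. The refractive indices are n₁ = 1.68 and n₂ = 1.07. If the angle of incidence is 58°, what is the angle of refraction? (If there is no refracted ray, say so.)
sin θ₂ = (n₁/n₂)·sin θ₁ = 1.332 > 1, so there is no refracted ray — the light undergoes total internal reflection.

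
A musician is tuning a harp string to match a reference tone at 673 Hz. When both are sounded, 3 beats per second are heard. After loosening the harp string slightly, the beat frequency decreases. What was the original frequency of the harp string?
676 Hz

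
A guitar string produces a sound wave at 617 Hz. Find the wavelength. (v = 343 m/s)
λ = v/f = 0.5559 m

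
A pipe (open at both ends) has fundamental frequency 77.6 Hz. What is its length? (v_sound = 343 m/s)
L = v/(2f₁) = 2.21 m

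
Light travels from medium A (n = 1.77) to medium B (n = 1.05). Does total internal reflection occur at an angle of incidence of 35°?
θc = arcsin(n₂/n₁) = 36.39°; 35° < θc, so no — the ray refracts.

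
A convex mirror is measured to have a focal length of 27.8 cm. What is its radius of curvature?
R = 2|f| = 55.6 cm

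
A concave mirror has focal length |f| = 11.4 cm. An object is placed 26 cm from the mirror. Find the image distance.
f = +11.4 cm (concave); 1/di = 1/f − 1/do → di = 20.3 cm (real image, in front of mirror)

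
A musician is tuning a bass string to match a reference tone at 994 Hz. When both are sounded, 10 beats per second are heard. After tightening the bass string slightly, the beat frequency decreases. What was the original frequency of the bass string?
984 Hz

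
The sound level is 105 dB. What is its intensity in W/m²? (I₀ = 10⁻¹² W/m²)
I = I₀·10^(β/10) = 3.16 × 10⁻² W/m²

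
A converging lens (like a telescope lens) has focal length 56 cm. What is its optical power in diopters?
P = 1/f = 1.786 D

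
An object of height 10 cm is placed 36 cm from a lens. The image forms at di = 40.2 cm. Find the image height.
hi = (-di/do) × ho = -11.17 cm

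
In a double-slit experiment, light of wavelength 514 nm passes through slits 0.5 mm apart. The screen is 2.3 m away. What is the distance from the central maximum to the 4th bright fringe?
y = mλL/d = 9.458 mm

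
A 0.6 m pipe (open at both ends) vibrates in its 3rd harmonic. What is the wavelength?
λₙ = 2L/n = 0.4 m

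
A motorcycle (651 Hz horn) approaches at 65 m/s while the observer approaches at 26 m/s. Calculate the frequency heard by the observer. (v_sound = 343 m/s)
f_obs = f·(v + v_o)/(v − v_s) = 864.1 Hz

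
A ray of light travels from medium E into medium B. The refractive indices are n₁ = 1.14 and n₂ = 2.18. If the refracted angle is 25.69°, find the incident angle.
sin θ₁ = (n₂/n₁)·sin θ₂ → θ₁ = 55.99°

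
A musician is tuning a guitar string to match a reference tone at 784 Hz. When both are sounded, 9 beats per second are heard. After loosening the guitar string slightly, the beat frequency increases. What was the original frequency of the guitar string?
775 Hz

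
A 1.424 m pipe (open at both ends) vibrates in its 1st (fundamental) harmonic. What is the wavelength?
λₙ = 2L/n = 2.848 m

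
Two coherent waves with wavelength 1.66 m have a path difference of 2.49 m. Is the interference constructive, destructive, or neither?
destructive — path difference = 1.5λ, an odd multiple of λ/2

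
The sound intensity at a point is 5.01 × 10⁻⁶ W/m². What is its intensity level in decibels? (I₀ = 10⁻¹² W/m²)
β = 10·log₁₀(I/I₀) = 67 dB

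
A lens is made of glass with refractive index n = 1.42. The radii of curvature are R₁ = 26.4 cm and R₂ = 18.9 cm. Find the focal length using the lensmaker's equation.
1/f = (n − 1)(1/R₁ − 1/R₂) → f = -158.4 cm (diverging lens)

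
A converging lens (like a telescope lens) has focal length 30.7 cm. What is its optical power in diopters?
P = 1/f = 3.257 D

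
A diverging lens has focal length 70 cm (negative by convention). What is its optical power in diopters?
P = 1/f = -1.429 D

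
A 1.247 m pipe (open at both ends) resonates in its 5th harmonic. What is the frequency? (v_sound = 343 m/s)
fₙ = nv/(2L) = 687.7 Hz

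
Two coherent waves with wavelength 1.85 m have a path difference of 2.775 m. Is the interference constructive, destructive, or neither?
destructive — path difference = 1.5λ, an odd multiple of λ/2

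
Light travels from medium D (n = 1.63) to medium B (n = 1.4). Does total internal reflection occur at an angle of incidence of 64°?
θc = arcsin(n₂/n₁) = 59.19°; 64° > θc, so yes — total internal reflection.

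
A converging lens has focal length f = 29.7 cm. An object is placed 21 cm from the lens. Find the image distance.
1/di = 1/f − 1/do → di = -71.69 cm (virtual image)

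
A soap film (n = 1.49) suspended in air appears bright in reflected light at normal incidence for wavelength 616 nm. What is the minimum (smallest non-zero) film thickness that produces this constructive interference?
2nt = (m − ½)λ with m = 1 → t = (m − ½)λ/(2n) = 103.4 nm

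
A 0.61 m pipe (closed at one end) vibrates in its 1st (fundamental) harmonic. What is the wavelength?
λₙ = 4L/n = 2.44 m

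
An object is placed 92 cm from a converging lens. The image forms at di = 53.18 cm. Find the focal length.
1/f = 1/do + 1/di → f = 33.7 cm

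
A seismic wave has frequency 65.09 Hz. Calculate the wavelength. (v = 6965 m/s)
λ = v/f = 107 m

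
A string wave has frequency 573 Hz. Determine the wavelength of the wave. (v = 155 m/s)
λ = v/f = 0.2705 m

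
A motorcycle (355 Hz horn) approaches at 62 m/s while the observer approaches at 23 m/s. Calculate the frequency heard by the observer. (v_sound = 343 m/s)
f_obs = f·(v + v_o)/(v − v_s) = 462.4 Hz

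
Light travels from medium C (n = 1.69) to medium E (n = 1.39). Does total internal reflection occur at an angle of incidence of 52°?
θc = arcsin(n₂/n₁) = 55.33°; 52° < θc, so no — the ray refracts.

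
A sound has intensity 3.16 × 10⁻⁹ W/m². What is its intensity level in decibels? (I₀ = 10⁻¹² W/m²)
β = 10·log₁₀(I/I₀) = 35 dB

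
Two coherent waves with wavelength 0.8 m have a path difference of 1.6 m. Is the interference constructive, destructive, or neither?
constructive — path difference = 2λ, a whole number of wavelengths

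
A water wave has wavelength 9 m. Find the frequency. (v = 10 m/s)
f = v/λ = 1.111 Hz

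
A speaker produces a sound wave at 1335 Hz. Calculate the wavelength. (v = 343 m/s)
λ = v/f = 0.2569 m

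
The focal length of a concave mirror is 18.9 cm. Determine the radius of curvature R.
R = 2|f| = 37.8 cm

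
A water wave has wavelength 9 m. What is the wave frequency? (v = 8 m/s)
f = v/λ = 0.8889 Hz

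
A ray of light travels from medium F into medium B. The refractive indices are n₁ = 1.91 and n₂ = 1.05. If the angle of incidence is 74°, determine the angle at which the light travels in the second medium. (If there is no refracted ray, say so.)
sin θ₂ = (n₁/n₂)·sin θ₁ = 1.749 > 1, so there is no refracted ray — the light undergoes total internal reflection.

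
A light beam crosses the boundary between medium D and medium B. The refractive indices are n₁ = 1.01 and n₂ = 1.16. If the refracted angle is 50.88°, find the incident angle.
sin θ₁ = (n₂/n₁)·sin θ₂ → θ₁ = 63.01°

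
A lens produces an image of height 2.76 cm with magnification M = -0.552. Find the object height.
ho = |hi|/|M| = 5 cm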